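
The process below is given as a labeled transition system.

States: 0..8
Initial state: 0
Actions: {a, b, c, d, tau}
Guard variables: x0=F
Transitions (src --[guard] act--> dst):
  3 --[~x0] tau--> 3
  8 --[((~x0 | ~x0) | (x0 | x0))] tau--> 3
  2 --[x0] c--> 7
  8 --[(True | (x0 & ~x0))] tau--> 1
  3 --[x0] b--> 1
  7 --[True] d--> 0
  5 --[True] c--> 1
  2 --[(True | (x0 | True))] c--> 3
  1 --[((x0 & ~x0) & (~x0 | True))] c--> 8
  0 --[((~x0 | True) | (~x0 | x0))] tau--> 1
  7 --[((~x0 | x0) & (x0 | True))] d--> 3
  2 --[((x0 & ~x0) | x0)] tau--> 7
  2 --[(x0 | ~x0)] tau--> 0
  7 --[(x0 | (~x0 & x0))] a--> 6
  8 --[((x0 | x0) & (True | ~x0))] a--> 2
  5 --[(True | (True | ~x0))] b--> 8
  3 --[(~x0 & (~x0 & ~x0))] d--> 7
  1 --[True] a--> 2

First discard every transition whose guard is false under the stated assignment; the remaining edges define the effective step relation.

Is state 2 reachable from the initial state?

After dropping false guards: 12 live edges.
depth 0: {0}
depth 1: {1}  cumulative {0,1}
depth 2: {2}  cumulative {0,1,2}
depth 3: {3}  cumulative {0,1,2,3}
depth 4: {7}  cumulative {0,1,2,3,7}
Reach set: {0,1,2,3,7}
trace reaching 2: tau·a

Answer: REACHABLE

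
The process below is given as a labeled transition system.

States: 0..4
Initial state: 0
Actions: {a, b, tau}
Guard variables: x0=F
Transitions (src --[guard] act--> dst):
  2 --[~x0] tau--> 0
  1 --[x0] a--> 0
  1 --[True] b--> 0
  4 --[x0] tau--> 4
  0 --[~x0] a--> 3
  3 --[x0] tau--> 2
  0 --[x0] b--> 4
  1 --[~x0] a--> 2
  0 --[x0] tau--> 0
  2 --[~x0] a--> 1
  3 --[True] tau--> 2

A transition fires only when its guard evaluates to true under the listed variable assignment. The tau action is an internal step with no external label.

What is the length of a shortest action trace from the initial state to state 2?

Answer: 2

Working:
Breadth-first toward 2:
  depth 0: {0}
  depth 1: {3}
  depth 2: {2}
depth(2)=2, e.g. a·tau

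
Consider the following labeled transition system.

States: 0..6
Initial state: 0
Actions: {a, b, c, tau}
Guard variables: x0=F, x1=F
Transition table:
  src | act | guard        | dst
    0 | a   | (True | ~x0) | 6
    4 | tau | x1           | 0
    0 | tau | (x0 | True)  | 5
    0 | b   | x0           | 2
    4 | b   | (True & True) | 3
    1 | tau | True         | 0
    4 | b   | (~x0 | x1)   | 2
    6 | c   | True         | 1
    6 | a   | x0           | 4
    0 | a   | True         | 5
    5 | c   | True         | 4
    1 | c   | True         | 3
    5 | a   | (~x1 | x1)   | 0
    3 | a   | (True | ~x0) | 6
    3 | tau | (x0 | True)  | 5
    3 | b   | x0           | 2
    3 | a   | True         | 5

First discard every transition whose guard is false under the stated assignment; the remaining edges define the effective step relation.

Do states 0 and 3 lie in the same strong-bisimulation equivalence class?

Answer: BISIMILAR

Working:
Bisimulation quotient by refinement:
  round 0: {{0,1,2,3,4,5,6}}
  round 1: {{0,3},{1},{2},{4},{5},{6}}
stable after 2 split(s): 6 block(s)
class of 0: {0,3}; class of 3: {0,3}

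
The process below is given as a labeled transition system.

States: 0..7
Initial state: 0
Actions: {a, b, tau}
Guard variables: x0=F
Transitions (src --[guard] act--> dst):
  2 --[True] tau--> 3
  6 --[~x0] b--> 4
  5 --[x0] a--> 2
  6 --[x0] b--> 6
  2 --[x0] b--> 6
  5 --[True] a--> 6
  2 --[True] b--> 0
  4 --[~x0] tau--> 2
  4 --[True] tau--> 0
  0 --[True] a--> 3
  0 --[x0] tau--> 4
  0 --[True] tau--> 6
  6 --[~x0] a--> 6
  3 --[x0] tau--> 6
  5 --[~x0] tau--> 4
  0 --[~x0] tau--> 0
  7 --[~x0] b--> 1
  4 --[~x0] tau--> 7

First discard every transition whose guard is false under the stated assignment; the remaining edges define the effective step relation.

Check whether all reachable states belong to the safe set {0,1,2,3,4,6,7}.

Inv-set: {0,1,2,3,4,6,7}
R = {0,1,2,3,4,6,7}
  0: safe
  1: safe
  2: safe
  3: safe
  4: safe
  6: safe
  7: safe

Answer: INVARIANT HOLDS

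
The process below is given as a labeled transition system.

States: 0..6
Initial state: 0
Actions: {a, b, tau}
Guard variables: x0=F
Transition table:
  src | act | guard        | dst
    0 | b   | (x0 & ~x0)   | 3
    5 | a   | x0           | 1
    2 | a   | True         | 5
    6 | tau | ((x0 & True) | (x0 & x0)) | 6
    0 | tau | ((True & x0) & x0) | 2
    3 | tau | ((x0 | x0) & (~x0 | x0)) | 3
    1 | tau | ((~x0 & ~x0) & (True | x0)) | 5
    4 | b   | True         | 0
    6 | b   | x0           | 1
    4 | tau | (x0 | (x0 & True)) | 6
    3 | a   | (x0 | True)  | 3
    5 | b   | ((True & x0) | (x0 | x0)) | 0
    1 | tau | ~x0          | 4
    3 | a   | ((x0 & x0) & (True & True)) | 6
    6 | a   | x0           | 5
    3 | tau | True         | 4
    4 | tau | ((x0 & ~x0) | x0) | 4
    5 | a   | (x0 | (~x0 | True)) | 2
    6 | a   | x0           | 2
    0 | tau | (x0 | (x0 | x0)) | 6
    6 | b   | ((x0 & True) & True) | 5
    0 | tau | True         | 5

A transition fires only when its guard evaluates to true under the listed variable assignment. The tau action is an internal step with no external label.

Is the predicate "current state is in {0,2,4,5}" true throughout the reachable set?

Inv-set: {0,2,4,5}
Reachable = {0,2,5}
  0: safe
  2: safe
  5: safe

Answer: INVARIANT HOLDS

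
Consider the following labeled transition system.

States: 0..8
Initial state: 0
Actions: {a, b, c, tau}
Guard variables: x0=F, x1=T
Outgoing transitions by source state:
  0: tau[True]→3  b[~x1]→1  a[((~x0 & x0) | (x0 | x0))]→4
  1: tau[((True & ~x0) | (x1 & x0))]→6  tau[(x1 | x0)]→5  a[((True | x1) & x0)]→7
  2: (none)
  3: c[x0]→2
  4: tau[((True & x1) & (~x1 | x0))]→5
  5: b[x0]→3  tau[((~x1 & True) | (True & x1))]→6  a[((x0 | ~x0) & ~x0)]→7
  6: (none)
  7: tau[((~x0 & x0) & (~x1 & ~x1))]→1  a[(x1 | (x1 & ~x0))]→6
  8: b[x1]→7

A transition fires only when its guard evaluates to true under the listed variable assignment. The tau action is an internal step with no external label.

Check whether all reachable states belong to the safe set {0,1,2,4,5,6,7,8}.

Allowed set {0,1,2,4,5,6,7,8}
Reach set: {0,3}
  0: ✓
  3: VIOLATES
witness against invariant: tau → 3

Answer: INVARIANT VIOLATED at state 3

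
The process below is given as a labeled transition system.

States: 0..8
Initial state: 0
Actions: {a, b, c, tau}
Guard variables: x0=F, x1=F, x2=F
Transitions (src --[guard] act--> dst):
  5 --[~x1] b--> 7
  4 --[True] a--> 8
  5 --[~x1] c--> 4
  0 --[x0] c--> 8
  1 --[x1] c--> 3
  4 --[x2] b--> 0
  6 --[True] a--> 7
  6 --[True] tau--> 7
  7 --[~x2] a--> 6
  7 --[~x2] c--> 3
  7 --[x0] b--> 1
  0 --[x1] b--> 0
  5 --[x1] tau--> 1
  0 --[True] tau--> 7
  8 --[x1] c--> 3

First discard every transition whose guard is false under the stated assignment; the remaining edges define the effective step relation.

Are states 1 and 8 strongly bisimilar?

Compute ~ classes (split until stable):
  π0 = {{0,1,2,3,4,5,6,7,8}}
  π1 = {{0},{1,2,3,8},{4},{5},{6},{7}}
Fixed point at round 2; 6 class(es).
1∈{1,2,3,8}, 8∈{1,2,3,8}

Answer: BISIMILAR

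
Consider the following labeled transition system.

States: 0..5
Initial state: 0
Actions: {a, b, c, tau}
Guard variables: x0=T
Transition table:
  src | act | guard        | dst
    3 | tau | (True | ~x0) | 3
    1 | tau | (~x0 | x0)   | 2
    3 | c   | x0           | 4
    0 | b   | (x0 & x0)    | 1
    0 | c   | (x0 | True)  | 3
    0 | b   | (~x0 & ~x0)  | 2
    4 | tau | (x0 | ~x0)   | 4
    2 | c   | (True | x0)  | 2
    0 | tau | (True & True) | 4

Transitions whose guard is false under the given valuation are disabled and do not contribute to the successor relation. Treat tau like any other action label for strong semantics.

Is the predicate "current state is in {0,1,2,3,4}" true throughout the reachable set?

Answer: INVARIANT HOLDS

Working:
Inv-set: {0,1,2,3,4}
R = {0,1,2,3,4}
  0: ✓
  1: ✓
  2: ✓
  3: ✓
  4: ✓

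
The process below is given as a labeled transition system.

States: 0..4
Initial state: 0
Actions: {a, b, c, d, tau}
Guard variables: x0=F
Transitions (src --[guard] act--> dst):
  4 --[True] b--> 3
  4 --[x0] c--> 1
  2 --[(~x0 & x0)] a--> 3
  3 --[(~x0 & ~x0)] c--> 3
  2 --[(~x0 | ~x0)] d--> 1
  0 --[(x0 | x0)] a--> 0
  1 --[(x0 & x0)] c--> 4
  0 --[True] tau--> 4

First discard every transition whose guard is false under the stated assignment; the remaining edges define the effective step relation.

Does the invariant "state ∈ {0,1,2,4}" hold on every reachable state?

Allowed set {0,1,2,4}
Reach set: {0,3,4}
  0: ✓
  3: VIOLATES
  4: ✓
reach 3 via tau·b — violates

Answer: INVARIANT VIOLATED at state 3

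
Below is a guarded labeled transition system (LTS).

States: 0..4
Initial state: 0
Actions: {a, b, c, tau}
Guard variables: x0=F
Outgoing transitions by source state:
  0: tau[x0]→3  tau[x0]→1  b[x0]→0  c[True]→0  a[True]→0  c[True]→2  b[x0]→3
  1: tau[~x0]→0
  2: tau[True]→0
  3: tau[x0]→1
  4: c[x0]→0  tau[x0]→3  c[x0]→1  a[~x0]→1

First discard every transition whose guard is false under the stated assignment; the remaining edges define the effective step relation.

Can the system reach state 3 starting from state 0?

Answer: UNREACHABLE

Trace:
6 transition(s) survive guard evaluation.
Layer 0: {0}
Layer 1: {2}  cumulative {0,2}
Reach set: {0,2}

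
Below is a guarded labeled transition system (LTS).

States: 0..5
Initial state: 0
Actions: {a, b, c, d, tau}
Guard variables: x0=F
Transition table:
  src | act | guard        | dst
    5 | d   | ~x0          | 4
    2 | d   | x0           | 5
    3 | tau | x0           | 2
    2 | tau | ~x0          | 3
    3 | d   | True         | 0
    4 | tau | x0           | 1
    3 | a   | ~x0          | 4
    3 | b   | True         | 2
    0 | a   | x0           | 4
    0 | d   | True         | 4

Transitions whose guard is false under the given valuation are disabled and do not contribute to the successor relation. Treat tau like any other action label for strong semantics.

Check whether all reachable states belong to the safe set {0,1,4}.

Answer: INVARIANT HOLDS

Trace:
Safe = {0,1,4}
R = {0,4}
  0: ok
  4: ok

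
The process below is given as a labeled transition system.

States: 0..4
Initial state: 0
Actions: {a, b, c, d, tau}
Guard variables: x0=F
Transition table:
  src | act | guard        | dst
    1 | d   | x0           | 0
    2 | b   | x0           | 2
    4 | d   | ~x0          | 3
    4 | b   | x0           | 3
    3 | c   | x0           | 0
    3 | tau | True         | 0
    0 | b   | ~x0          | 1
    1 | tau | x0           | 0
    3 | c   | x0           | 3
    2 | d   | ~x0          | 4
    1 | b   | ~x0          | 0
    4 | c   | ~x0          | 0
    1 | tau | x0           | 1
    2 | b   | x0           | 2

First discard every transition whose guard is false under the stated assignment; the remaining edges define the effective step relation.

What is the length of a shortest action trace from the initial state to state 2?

Answer: UNREACHABLE

Working:
Layered search for 2:
  Layer 0: {0}
  Layer 1: {1}
2 never appears.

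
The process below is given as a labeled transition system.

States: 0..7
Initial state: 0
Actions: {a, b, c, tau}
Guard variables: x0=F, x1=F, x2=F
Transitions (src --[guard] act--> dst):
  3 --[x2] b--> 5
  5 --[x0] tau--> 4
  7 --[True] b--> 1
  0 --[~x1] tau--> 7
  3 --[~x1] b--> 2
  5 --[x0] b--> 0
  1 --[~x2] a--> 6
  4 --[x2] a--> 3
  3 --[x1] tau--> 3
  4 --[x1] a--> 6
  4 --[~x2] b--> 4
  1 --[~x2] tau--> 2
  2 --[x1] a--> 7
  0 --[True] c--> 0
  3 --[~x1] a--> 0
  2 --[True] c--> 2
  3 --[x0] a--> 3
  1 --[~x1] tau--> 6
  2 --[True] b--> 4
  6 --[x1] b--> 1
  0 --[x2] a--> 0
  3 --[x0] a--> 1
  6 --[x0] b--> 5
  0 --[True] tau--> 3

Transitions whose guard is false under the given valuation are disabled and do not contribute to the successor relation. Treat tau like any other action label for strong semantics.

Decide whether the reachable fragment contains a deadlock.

Answer: DEADLOCK at state 6

Analysis:
R = {0,1,2,3,4,6,7}
  0: c→0  tau→3  tau→7  [deg 3]
  1: a→6  tau→2  tau→6  [deg 3]
  2: b→4  c→2  [deg 2]
  3: a→0  b→2  [deg 2]
  4: b→4  [deg 1]
  6: ∅  [deadlock]
  7: b→1  [deg 1]
witness 6: tau·b·a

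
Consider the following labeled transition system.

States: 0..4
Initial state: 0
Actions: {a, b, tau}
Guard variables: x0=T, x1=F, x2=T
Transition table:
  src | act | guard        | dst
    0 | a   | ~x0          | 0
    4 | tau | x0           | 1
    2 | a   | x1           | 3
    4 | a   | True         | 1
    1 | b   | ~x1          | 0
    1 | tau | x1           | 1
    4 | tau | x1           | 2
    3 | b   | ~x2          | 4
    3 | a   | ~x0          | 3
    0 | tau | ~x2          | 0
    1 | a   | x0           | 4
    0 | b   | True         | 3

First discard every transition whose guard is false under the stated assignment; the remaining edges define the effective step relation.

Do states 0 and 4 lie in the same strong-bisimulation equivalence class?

Compute ~ classes (split until stable):
  round 0: {{0,1,2,3,4}}
  round 1: {{0},{1},{2,3},{4}}
stable after 2 split(s): 4 block(s)
[0]={0}  [4]={4}

Answer: NOT BISIMILAR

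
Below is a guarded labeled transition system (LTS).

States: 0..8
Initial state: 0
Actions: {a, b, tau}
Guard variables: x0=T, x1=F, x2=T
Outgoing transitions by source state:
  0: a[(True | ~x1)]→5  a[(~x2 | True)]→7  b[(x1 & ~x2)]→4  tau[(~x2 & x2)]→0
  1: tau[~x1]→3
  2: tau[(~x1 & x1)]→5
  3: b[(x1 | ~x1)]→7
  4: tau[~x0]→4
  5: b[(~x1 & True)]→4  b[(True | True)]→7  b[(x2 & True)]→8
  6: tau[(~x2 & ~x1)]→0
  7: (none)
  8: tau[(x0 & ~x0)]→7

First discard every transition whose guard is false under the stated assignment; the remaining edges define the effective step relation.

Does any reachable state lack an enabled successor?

Answer: DEADLOCK at state 4

Trace:
Reach set: {0,4,5,7,8}
  0: a→5  a→7  [deg 2]
  4: ∅  [STUCK]
  5: b→4  b→7  b→8  [deg 3]
  7: ∅  [STUCK]
  8: ∅  [STUCK]
trace reaching 4: a·b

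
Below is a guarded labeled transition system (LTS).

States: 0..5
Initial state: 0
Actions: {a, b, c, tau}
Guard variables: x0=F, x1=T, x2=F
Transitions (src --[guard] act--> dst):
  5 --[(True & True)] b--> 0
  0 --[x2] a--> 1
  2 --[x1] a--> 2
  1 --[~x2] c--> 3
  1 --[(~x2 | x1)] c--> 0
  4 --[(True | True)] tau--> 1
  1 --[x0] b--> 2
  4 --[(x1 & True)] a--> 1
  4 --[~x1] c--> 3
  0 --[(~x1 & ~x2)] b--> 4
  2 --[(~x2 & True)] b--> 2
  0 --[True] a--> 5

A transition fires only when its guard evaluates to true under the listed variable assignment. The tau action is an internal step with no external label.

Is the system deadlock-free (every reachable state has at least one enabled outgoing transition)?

Reach set: {0,5}
  0: a→5  [deg 1]
  5: b→0  [deg 1]

Answer: DEADLOCK-FREE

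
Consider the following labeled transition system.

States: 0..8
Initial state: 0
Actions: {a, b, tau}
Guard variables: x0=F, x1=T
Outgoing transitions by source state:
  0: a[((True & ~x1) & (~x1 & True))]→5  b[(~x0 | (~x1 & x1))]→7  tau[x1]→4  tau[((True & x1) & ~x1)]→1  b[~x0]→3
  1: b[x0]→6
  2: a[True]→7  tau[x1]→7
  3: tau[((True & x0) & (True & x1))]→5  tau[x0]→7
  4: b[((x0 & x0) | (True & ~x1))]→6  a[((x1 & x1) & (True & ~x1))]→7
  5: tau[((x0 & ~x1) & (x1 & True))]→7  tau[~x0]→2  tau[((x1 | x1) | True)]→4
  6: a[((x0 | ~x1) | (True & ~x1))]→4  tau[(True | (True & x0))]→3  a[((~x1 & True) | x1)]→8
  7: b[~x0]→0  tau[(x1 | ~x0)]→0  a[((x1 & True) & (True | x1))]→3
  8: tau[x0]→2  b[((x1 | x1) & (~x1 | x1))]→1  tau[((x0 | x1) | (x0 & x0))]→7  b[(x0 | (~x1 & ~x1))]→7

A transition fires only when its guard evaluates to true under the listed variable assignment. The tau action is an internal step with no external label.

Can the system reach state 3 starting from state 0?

Answer: REACHABLE

Working:
After dropping false guards: 14 live edges.
Layer 0: {0}
Layer 1: {3,4,7}  now seen {0,3,4,7}
Reachable = {0,3,4,7}
Path to 3: b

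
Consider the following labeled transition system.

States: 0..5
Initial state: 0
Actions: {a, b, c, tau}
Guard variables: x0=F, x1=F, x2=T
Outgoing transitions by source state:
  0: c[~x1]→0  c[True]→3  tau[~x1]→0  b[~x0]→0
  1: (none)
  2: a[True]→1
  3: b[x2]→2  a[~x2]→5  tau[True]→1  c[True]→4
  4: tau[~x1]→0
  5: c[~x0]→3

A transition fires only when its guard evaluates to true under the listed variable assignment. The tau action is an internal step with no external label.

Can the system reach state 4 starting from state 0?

10 transition(s) survive guard evaluation.
depth 0: {0}
depth 1: {3}  total {0,3}
depth 2: {1,2,4}  total {0,1,2,3,4}
Reachable = {0,1,2,3,4}
witness 4: c·c

Answer: REACHABLE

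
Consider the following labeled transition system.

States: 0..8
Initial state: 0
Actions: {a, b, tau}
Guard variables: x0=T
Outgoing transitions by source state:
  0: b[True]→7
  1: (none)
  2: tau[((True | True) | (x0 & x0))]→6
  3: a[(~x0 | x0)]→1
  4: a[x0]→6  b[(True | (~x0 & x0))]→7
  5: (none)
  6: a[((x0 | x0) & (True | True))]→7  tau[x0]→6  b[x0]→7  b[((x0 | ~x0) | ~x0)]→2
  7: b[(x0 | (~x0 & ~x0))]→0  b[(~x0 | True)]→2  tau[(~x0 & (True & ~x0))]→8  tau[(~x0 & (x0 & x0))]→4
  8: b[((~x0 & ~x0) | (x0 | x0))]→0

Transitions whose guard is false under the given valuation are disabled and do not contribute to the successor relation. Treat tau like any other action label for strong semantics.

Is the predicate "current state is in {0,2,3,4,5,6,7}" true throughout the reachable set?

Inv-set: {0,2,3,4,5,6,7}
R = {0,2,6,7}
  0: ok
  2: ok
  6: ok
  7: ok

Answer: INVARIANT HOLDS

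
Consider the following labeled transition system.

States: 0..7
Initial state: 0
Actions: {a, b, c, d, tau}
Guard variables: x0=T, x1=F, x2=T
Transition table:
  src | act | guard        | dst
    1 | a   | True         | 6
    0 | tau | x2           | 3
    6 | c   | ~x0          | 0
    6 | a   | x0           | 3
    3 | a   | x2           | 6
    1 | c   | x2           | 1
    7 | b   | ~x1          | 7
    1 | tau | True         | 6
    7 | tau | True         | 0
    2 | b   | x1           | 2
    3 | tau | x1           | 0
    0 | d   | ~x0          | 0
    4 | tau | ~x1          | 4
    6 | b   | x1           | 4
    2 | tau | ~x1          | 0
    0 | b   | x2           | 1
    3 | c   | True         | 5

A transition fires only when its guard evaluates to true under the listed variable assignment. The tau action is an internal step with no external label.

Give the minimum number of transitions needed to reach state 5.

Answer: 2

Working:
Layered search for 5:
  Layer 0: {0}
  Layer 1: {1,3}
  Layer 2: {5,6}
5 enters at depth 2; path tau·c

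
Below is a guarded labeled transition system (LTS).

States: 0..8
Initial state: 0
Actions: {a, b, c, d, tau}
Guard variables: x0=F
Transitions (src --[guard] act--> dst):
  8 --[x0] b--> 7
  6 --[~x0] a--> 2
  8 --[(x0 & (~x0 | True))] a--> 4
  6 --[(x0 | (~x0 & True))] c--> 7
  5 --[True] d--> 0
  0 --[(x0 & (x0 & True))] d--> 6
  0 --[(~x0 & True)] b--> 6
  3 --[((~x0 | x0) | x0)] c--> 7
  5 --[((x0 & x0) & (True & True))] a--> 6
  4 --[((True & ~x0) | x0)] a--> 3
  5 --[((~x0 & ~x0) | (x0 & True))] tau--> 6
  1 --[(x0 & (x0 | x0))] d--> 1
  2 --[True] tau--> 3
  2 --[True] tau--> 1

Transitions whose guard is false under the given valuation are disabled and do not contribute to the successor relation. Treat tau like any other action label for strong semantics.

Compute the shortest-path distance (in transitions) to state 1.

Breadth-first toward 1:
  depth 0: {0}
  depth 1: {6}
  depth 2: {2,7}
  depth 3: {1,3}
first hit 1 at d=3 via b·a·tau

Answer: 3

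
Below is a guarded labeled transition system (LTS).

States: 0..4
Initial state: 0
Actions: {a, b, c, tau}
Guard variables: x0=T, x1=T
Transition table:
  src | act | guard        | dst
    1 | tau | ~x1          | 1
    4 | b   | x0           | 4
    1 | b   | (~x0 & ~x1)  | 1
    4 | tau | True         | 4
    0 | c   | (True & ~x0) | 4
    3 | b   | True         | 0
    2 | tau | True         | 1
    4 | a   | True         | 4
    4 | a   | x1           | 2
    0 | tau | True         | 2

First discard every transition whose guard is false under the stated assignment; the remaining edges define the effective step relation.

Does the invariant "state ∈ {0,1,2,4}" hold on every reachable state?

Safe = {0,1,2,4}
R = {0,1,2}
  0: ok
  1: ok
  2: ok

Answer: INVARIANT HOLDS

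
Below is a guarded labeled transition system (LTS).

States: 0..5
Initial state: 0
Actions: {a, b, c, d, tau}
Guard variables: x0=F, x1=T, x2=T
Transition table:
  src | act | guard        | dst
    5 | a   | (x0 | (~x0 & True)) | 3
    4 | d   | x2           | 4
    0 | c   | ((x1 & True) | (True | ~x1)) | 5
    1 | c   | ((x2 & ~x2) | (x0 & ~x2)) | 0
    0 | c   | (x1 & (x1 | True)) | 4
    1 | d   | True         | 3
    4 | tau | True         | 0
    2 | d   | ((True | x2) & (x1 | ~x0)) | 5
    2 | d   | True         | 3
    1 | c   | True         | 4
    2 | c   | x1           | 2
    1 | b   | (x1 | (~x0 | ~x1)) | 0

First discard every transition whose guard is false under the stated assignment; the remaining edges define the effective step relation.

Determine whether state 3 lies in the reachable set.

11 transition(s) survive guard evaluation.
Layer 0: {0}
Layer 1: {4,5}  now seen {0,4,5}
Layer 2: {3}  now seen {0,3,4,5}
Reachable = {0,3,4,5}
Path to 3: c·a

Answer: REACHABLE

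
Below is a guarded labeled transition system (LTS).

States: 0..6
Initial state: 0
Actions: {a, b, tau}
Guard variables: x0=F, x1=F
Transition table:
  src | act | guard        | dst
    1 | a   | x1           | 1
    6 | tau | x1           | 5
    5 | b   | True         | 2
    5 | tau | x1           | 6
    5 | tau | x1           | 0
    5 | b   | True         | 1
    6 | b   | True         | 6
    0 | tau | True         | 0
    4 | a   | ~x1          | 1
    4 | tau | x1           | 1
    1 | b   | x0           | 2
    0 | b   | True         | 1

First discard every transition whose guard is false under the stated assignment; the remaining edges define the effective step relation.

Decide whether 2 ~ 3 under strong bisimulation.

Compute ~ classes (split until stable):
  round 0: {{0,1,2,3,4,5,6}}
  round 1: {{0},{1,2,3},{4},{5,6}}
  round 2: {{0},{1,2,3},{4},{5},{6}}
5 equivalence class(es) (converged in 3)
class of 2: {1,2,3}; class of 3: {1,2,3}

Answer: BISIMILAR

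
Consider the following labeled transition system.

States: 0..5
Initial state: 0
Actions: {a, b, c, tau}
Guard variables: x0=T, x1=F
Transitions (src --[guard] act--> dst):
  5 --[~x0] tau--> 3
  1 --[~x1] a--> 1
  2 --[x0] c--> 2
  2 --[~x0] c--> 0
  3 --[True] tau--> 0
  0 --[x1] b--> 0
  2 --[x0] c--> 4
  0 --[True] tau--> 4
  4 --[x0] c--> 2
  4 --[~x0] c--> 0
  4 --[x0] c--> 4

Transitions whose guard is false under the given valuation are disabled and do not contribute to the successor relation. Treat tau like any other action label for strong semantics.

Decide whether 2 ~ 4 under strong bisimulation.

Answer: BISIMILAR

Trace:
Bisimulation quotient by refinement:
  round 0: {{0,1,2,3,4,5}}
  round 1: {{0,3},{1},{2,4},{5}}
  round 2: {{0},{1},{2,4},{3},{5}}
5 equivalence class(es) (converged in 3)
2∈{2,4}, 4∈{2,4}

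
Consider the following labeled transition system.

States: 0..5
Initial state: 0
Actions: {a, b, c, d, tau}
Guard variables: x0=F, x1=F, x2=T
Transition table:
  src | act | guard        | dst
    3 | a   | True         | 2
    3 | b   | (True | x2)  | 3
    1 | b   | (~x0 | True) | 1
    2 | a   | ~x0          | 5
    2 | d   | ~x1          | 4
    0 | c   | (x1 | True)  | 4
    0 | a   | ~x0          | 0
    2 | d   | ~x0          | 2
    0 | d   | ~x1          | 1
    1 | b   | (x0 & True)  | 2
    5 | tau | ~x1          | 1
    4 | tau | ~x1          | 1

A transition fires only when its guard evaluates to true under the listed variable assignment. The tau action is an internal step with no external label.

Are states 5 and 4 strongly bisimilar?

Refine partition for ~:
  π0 = {{0,1,2,3,4,5}}
  π1 = {{0},{1},{2},{3},{4,5}}
Fixed point at round 2; 5 class(es).
class of 5: {4,5}; class of 4: {4,5}

Answer: BISIMILAR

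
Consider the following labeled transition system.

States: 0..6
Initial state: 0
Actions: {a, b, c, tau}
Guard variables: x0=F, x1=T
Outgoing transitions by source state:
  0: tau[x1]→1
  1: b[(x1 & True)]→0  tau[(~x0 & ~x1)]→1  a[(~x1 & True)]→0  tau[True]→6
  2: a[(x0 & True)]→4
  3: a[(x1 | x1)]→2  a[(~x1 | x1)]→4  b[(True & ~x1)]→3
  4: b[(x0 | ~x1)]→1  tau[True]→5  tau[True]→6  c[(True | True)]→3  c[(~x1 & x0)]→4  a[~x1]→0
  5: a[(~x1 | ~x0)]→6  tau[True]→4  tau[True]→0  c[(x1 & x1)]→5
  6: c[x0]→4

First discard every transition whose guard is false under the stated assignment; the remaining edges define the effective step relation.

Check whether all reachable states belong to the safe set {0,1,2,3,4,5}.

Answer: INVARIANT VIOLATED at state 6

Trace:
Safe = {0,1,2,3,4,5}
Reach set: {0,1,6}
  0: ✓
  1: ✓
  6: ✗ unsafe
witness against invariant: tau·tau → 6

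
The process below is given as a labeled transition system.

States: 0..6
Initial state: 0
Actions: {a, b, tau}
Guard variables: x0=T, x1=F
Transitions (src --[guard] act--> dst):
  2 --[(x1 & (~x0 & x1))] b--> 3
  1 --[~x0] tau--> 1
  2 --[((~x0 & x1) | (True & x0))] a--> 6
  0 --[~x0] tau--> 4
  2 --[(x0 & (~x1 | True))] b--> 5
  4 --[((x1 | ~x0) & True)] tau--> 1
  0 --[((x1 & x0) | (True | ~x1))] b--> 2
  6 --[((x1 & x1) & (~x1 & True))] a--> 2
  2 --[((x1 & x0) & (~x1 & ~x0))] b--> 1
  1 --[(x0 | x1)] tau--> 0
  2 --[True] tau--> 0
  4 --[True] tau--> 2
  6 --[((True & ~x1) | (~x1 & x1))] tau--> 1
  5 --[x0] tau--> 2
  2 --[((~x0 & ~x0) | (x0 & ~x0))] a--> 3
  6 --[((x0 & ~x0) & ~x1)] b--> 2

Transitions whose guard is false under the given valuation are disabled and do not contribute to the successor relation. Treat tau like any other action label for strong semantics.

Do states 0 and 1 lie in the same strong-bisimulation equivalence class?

Answer: NOT BISIMILAR

Working:
Compute ~ classes (split until stable):
  round 0: {{0,1,2,3,4,5,6}}
  round 1: {{0},{1,4,5,6},{2},{3}}
  round 2: {{0},{1},{2},{3},{4,5},{6}}
stable after 3 split(s): 6 block(s)
[0]={0}  [1]={1}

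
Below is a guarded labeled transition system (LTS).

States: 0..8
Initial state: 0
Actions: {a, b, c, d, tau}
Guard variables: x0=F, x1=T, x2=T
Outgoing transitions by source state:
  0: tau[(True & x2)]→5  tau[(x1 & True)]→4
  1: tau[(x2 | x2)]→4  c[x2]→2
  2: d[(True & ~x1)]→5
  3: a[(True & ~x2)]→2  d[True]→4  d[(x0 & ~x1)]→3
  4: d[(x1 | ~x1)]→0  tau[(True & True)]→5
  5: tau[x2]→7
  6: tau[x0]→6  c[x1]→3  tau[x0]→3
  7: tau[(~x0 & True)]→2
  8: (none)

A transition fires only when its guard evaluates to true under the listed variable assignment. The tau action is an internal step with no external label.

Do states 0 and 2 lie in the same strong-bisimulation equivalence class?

Answer: NOT BISIMILAR

Trace:
Refine partition for ~:
  round 0: {{0,1,2,3,4,5,6,7,8}}
  round 1: {{0,5,7},{1},{2,8},{3},{4},{6}}
  round 2: {{0},{1},{2,8},{3},{4},{5},{6},{7}}
8 equivalence class(es) (converged in 3)
0∈{0}, 2∈{2,8}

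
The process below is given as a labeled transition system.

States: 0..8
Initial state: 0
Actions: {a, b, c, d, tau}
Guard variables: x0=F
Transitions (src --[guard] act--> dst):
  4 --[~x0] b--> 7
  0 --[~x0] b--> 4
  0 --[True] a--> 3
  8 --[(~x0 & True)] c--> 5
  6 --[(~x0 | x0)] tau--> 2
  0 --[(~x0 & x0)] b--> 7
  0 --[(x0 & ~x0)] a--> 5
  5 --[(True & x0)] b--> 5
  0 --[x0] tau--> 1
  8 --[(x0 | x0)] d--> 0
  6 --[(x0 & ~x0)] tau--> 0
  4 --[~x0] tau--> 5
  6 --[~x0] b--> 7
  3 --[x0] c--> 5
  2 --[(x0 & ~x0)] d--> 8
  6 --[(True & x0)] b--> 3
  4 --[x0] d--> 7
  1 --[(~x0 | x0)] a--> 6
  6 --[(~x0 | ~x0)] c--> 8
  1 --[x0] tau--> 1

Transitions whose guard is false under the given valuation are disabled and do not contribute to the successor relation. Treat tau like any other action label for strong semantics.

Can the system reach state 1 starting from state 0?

After dropping false guards: 9 live edges.
L0 = {0}
L1 = {3,4}  cumulative {0,3,4}
L2 = {5,7}  cumulative {0,3,4,5,7}
Reach set: {0,3,4,5,7}

Answer: UNREACHABLE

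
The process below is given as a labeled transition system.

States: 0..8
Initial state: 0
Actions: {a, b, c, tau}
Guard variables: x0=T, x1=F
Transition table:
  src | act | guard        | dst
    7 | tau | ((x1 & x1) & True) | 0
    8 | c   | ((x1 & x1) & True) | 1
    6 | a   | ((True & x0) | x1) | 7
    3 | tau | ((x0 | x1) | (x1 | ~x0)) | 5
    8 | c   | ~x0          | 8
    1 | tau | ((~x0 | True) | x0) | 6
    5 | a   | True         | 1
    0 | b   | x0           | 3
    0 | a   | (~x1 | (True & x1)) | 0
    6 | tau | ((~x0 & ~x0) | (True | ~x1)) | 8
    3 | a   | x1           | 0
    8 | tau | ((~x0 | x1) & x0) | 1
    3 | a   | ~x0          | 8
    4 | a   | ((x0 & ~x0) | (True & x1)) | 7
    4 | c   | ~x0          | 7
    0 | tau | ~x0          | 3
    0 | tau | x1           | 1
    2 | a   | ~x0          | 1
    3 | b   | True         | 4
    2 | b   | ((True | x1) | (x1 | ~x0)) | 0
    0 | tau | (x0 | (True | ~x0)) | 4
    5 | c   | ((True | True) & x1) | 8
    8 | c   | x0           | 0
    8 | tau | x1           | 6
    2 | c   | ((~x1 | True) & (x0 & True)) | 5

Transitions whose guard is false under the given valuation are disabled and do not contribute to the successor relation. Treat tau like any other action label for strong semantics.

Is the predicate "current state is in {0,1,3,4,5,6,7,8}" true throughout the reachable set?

Answer: INVARIANT HOLDS

Working:
Inv-set: {0,1,3,4,5,6,7,8}
Reach set: {0,1,3,4,5,6,7,8}
  0: safe
  1: safe
  3: safe
  4: safe
  5: safe
  6: safe
  7: safe
  8: safe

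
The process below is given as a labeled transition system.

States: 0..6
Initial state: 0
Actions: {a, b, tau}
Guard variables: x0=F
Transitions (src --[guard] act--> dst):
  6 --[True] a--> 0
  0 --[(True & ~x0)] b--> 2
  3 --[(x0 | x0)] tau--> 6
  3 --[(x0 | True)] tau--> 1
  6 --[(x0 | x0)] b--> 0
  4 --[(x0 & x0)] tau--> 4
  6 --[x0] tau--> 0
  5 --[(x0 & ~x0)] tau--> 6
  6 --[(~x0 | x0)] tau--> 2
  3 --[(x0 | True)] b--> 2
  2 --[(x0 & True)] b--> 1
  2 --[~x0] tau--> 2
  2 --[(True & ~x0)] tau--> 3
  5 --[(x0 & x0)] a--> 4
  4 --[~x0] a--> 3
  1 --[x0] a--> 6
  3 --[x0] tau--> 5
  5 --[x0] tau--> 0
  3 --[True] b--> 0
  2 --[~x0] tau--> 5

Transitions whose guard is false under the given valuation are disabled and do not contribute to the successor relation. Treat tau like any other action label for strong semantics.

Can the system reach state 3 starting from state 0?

Answer: REACHABLE

Trace:
10 transition(s) survive guard evaluation.
depth 0: {0}
depth 1: {2}  cumulative {0,2}
depth 2: {3,5}  cumulative {0,2,3,5}
depth 3: {1}  cumulative {0,1,2,3,5}
R = {0,1,2,3,5}
Path to 3: b·tau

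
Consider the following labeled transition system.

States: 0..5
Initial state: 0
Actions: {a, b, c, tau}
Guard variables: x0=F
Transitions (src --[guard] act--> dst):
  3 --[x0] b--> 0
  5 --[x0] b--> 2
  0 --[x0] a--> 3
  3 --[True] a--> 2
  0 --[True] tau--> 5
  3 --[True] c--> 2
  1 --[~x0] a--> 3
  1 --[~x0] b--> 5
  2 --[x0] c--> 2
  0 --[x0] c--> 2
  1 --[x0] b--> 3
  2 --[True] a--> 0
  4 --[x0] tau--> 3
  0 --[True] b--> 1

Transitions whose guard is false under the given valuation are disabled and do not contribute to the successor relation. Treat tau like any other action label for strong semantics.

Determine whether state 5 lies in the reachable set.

After dropping false guards: 7 live edges.
depth 0: {0}
depth 1: {1,5}  total {0,1,5}
depth 2: {3}  total {0,1,3,5}
depth 3: {2}  total {0,1,2,3,5}
Reachable = {0,1,2,3,5}
Path to 5: tau

Answer: REACHABLE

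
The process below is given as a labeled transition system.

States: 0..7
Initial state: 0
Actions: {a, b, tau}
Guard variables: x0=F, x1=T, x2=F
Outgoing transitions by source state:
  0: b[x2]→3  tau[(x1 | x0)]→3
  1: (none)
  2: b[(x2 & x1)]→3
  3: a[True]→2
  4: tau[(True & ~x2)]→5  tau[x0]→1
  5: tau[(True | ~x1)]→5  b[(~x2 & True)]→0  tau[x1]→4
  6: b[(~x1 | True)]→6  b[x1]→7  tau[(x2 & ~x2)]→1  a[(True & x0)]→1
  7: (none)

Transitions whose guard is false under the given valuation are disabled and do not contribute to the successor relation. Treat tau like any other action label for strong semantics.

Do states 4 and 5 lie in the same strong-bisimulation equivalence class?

Answer: NOT BISIMILAR

Trace:
Refine partition for ~:
  round 0: {{0,1,2,3,4,5,6,7}}
  round 1: {{0,4},{1,2,7},{3},{5},{6}}
  round 2: {{0},{1,2,7},{3},{4},{5},{6}}
stable after 3 split(s): 6 block(s)
[4]={4}  [5]={5}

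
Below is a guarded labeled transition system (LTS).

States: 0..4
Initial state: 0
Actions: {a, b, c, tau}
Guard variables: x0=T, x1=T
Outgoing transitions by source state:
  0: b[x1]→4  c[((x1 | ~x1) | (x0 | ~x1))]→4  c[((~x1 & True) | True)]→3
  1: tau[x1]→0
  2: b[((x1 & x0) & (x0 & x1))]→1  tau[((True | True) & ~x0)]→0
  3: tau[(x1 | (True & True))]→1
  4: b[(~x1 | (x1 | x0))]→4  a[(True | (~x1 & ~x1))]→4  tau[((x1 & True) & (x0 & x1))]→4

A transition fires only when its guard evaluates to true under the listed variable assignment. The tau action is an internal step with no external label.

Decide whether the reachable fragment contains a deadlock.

Answer: DEADLOCK-FREE

Analysis:
R = {0,1,3,4}
  0: b→4  c→3  c→4  [deg 3]
  1: tau→0  [deg 1]
  3: tau→1  [deg 1]
  4: a→4  b→4  tau→4  [deg 3]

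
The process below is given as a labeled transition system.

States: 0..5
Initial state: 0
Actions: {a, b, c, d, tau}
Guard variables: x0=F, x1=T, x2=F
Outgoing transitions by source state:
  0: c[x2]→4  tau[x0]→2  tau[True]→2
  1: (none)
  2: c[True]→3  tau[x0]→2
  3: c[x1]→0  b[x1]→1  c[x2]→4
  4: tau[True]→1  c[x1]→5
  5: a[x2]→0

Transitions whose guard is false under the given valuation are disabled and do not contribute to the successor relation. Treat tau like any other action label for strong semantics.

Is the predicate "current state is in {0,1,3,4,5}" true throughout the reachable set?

Allowed set {0,1,3,4,5}
Reach set: {0,1,2,3}
  0: safe
  1: safe
  2: VIOLATES
  3: safe
witness against invariant: tau → 2

Answer: INVARIANT VIOLATED at state 2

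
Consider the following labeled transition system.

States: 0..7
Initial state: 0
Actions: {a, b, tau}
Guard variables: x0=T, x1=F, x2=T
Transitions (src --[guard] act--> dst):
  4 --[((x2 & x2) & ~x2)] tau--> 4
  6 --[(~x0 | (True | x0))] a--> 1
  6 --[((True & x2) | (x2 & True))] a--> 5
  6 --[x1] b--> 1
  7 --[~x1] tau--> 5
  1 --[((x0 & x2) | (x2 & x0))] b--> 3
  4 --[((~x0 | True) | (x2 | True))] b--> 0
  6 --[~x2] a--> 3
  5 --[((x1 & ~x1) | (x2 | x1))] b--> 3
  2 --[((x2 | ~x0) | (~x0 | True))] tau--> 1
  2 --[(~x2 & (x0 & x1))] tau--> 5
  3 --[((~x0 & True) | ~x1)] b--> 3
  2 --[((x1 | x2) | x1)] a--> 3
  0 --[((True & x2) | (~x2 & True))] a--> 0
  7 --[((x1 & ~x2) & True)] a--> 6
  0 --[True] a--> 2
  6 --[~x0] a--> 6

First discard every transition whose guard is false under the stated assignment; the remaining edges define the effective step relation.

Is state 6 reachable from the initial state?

Guard filter leaves 11 enabled edge(s).
depth 0: {0}
depth 1: {2}  cumulative {0,2}
depth 2: {1,3}  cumulative {0,1,2,3}
R = {0,1,2,3}

Answer: UNREACHABLE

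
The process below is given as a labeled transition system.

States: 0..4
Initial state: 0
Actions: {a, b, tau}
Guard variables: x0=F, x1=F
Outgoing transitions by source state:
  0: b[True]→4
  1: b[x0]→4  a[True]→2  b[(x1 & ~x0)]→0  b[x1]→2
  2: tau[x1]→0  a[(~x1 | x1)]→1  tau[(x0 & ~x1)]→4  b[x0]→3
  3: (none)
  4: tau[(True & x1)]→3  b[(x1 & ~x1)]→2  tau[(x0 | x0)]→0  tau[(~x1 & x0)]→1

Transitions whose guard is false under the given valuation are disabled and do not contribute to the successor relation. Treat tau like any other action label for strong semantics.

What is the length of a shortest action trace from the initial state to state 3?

BFS to 3:
  depth 0: {0}
  depth 1: {4}
3 never appears.

Answer: UNREACHABLE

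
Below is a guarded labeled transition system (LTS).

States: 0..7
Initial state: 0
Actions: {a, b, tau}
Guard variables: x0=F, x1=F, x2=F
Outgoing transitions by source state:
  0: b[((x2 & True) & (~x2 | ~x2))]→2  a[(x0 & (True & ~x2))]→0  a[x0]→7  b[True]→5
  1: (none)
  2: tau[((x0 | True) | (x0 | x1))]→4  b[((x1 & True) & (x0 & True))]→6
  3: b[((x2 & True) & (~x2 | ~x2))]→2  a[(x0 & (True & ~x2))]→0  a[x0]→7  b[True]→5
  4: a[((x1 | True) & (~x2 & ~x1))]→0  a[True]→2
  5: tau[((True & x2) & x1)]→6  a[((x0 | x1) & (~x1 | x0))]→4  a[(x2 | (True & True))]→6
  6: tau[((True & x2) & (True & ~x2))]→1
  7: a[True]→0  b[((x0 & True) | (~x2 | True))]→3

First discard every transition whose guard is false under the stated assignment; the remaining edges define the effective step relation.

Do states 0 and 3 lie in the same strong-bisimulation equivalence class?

Bisimulation quotient by refinement:
  π0 = {{0,1,2,3,4,5,6,7}}
  π1 = {{0,3},{1,6},{2},{4,5},{7}}
  π2 = {{0,3},{1,6},{2},{4},{5},{7}}
6 equivalence class(es) (converged in 3)
[0]={0,3}  [3]={0,3}

Answer: BISIMILAR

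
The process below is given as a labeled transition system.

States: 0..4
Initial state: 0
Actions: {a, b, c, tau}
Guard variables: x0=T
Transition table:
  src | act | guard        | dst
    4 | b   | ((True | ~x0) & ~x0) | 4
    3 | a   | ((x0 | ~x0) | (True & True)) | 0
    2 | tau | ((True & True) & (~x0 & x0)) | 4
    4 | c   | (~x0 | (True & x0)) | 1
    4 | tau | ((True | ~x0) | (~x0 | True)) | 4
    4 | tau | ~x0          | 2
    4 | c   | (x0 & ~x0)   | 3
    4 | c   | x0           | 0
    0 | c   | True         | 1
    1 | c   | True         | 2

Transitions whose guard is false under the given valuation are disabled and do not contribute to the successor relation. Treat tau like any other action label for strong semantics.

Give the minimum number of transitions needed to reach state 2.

Breadth-first toward 2:
  Layer 0: {0}
  Layer 1: {1}
  Layer 2: {2}
first hit 2 at d=2 via c·c

Answer: 2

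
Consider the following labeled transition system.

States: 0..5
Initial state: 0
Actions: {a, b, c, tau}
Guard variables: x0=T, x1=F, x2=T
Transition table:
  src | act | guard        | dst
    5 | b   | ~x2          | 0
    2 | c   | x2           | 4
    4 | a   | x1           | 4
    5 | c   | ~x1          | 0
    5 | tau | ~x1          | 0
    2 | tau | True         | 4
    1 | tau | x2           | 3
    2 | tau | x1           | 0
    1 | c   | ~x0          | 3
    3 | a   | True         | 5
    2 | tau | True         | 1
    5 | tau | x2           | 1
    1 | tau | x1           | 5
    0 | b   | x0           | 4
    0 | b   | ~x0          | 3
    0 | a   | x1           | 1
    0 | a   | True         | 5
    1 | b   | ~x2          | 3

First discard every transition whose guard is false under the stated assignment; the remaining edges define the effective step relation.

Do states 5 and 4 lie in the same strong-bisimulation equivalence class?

Bisimulation quotient by refinement:
  round 0: {{0,1,2,3,4,5}}
  round 1: {{0},{1},{2,5},{3},{4}}
  round 2: {{0},{1},{2},{3},{4},{5}}
6 equivalence class(es) (converged in 3)
class of 5: {5}; class of 4: {4}

Answer: NOT BISIMILAR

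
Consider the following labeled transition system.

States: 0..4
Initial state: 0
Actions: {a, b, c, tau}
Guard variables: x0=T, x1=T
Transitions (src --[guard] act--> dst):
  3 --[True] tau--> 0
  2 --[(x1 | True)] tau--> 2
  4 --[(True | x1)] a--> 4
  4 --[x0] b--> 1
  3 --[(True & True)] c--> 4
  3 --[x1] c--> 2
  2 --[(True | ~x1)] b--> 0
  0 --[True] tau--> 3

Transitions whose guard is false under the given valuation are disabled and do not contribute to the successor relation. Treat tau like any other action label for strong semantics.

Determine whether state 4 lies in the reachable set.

Guard filter leaves 8 enabled edge(s).
L0 = {0}
L1 = {3}  total {0,3}
L2 = {2,4}  total {0,2,3,4}
L3 = {1}  total {0,1,2,3,4}
Reachable = {0,1,2,3,4}
trace reaching 4: tau·c

Answer: REACHABLE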